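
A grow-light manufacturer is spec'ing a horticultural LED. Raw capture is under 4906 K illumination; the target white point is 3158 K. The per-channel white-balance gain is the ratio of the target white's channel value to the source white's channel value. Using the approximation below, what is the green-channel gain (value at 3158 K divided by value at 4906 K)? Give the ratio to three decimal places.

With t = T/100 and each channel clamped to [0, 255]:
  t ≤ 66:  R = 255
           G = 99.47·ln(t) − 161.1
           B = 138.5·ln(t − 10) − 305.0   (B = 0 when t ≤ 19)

0.806

At 4906 K (t = 49.06):
  G = 99.47·ln 49.06 − 161.1 = 99.47·3.8930 − 161.1 = 226.141.
At 3158 K (t = 31.58):
  G = 99.47·ln 31.58 − 161.1 = 99.47·3.4525 − 161.1 = 182.323.
Gain = 182.323 / 226.141 = 0.8062 → 0.806.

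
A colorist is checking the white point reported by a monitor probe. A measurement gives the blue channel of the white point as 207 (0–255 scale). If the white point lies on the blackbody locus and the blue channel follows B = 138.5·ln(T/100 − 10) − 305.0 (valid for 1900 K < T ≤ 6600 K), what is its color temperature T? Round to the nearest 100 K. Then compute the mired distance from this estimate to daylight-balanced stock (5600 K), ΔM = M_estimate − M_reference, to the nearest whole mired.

+21 mireds

ln(t − 10) = (207 + 305.0) / 138.5 = 3.6968.
t − 10 = e^3.6968 = 40.316, so t = 50.316.
T = 100·t = 5032 K → 5000 K to the nearest 100 K.
M_estimate = 10⁶/5000 = 200.00; M_reference = 10⁶/5600 = 178.57.
ΔM = 200.00 − 178.57 = 21.43 → +21 mireds.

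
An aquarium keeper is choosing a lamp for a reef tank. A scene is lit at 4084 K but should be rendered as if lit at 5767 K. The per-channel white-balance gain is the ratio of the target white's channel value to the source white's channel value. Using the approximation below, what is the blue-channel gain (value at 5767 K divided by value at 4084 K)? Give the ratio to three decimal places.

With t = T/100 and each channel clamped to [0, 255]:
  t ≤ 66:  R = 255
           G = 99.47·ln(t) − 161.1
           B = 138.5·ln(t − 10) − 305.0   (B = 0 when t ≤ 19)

At 4084 K (t = 40.84):
  B = 138.5·ln(40.84 − 10) − 305.0 = 138.5·ln 30.84 − 305.0 = 138.5·3.4288 − 305.0 = 169.891.
At 5767 K (t = 57.67):
  B = 138.5·ln(57.67 − 10) − 305.0 = 138.5·ln 47.67 − 305.0 = 138.5·3.8643 − 305.0 = 230.206.
Gain = 230.206 / 169.891 = 1.3550 → 1.355.

1.355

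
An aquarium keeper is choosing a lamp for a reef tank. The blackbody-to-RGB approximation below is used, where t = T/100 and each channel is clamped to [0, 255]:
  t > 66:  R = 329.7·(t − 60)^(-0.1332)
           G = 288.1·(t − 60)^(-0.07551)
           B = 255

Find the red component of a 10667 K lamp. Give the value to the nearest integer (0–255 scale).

198

t = 10667/100 = 106.67; the t > 66 branch applies.
R = 329.7·(106.67 − 60)^(-0.1332) = 329.7·46.67^(-0.1332) = 329.7·0.59936 = 197.607.
Rounded: 198.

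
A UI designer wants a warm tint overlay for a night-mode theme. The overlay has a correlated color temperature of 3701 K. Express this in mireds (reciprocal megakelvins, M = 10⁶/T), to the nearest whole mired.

270 mireds

M = 10⁶ / 3701 = 270.197 → 270 mireds.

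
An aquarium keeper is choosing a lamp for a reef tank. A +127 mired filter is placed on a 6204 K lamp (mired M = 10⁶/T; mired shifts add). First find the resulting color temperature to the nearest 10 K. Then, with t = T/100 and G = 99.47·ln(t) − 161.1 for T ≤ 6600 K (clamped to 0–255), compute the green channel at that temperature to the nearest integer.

192

M_in = 10⁶/6204 = 161.19; M_out = 161.19 + (+127) = 288.19.
T_out = 10⁶/288.19 = 3470.0 K → 3470 K; t = 34.7.
G = 99.47·ln 34.7 − 161.1 = 99.47·3.5467 − 161.1 = 191.694.
Rounded: 192.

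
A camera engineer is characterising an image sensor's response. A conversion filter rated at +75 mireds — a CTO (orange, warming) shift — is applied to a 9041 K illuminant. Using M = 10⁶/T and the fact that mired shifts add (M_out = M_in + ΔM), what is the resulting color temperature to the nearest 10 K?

5390 K

M_in = 10⁶/9041 = 110.61 mireds.
M_out = 110.61 + (+75) = 185.61 mireds.
T_out = 10⁶/185.61 = 5387.7 K → 5390 K.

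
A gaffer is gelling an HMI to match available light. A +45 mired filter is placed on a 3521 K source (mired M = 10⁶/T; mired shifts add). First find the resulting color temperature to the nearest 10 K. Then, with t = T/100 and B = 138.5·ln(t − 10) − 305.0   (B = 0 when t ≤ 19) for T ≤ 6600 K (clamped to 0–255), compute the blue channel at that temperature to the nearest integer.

113

M_in = 10⁶/3521 = 284.01; M_out = 284.01 + (+45) = 329.01.
T_out = 10⁶/329.01 = 3039.4 K → 3040 K; t = 30.4.
B = 138.5·ln(30.4 − 10) − 305.0 = 138.5·ln 20.4 − 305.0 = 138.5·3.0155 − 305.0 = 112.652.
Rounded: 113.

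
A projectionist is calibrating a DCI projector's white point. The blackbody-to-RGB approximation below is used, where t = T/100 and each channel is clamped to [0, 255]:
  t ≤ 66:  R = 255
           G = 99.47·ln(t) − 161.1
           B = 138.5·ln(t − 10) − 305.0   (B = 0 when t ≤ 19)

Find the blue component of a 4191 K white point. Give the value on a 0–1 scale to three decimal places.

t = 4191/100 = 41.91; the t ≤ 66 branch applies.
B = 138.5·ln(41.91 − 10) − 305.0 = 138.5·ln 31.91 − 305.0 = 138.5·3.4629 − 305.0 = 174.614.
On a 0–1 scale: 174.614/255 = 0.6848 → 0.685.

0.685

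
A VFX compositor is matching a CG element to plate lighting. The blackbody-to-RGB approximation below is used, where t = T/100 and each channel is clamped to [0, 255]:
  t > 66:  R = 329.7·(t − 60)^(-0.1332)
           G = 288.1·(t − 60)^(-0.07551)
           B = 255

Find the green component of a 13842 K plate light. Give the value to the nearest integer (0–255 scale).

207

t = 13842/100 = 138.42; the t > 66 branch applies.
G = 288.1·(138.42 − 60)^(-0.07551) = 288.1·78.42^(-0.07551) = 288.1·0.71937 = 207.250.
Rounded: 207.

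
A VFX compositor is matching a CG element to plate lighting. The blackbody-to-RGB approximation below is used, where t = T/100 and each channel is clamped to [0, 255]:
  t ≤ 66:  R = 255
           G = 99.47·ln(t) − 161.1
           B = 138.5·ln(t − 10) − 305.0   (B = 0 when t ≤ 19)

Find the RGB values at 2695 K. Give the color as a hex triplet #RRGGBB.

t = 2695/100 = 26.95; the t ≤ 66 branch applies.
R = 255 by definition for t ≤ 66.
G = 99.47·ln 26.95 − 161.1 = 99.47·3.2940 − 161.1 = 166.553.
B = 138.5·ln(26.95 − 10) − 305.0 = 138.5·ln 16.95 − 305.0 = 138.5·2.8303 − 305.0 = 86.992.
Rounded: (255, 167, 87).
In hex: #FFA757.

#FFA757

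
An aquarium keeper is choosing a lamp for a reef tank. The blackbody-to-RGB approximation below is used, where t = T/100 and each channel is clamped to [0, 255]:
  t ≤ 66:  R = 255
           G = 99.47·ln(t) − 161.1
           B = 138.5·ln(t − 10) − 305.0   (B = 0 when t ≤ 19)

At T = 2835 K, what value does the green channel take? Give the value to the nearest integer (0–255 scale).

172

t = 2835/100 = 28.35; the t ≤ 66 branch applies.
G = 99.47·ln 28.35 − 161.1 = 99.47·3.3446 − 161.1 = 171.590.
Rounded: 172.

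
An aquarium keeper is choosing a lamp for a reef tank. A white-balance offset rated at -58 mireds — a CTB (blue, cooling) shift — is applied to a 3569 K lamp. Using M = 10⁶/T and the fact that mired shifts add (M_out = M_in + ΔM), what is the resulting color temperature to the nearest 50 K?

M_in = 10⁶/3569 = 280.19 mireds.
M_out = 280.19 + (-58) = 222.19 mireds.
T_out = 10⁶/222.19 = 4500.6 K → 4500 K.

4500 K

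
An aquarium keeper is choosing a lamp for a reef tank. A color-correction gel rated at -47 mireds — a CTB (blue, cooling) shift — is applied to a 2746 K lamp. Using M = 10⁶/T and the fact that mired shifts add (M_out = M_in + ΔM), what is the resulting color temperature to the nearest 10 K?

M_in = 10⁶/2746 = 364.17 mireds.
M_out = 364.17 + (-47) = 317.17 mireds.
T_out = 10⁶/317.17 = 3152.9 K → 3150 K.

3150 K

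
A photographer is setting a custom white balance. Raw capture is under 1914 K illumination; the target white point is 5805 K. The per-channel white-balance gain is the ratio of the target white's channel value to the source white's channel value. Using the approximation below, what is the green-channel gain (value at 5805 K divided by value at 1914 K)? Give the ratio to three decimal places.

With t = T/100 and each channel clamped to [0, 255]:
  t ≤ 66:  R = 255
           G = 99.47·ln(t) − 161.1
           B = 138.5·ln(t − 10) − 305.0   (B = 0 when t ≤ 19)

1.833

At 1914 K (t = 19.14):
  G = 99.47·ln 19.14 − 161.1 = 99.47·2.9518 − 161.1 = 132.514.
At 5805 K (t = 58.05):
  G = 99.47·ln 58.05 − 161.1 = 99.47·4.0613 − 161.1 = 242.878.
Gain = 242.878 / 132.514 = 1.8329 → 1.833.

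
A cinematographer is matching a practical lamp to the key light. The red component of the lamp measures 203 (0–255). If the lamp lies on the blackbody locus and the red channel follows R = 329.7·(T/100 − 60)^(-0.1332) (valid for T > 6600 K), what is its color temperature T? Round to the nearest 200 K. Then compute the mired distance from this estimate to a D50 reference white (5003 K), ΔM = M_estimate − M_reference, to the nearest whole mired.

(t − 60)^(-0.1332) = 203/329.7 = 0.61571.
t − 60 = 0.61571^(1/-0.1332) = 0.61571^(-7.508) = 38.129, so t = 98.129.
T = 100·t = 9813 K → 9800 K to the nearest 200 K.
M_estimate = 10⁶/9800 = 102.04; M_reference = 10⁶/5003 = 199.88.
ΔM = 102.04 − 199.88 = -97.84 → -98 mireds.

-98 mireds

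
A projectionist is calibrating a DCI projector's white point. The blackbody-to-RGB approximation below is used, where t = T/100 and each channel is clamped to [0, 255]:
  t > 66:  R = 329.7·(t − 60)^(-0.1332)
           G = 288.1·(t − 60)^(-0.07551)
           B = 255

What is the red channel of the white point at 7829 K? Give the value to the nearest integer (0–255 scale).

224

t = 7829/100 = 78.29; the t > 66 branch applies.
R = 329.7·(78.29 − 60)^(-0.1332) = 329.7·18.29^(-0.1332) = 329.7·0.67901 = 223.868.
Rounded: 224.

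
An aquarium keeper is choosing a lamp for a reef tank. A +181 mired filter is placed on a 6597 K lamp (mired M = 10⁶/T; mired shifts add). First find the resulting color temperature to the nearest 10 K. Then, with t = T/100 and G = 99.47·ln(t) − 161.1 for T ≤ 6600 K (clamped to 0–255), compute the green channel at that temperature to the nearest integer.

178

M_in = 10⁶/6597 = 151.58; M_out = 151.58 + (+181) = 332.58.
T_out = 10⁶/332.58 = 3006.8 K → 3010 K; t = 30.1.
G = 99.47·ln 30.1 − 161.1 = 99.47·3.4045 − 161.1 = 177.548.
Rounded: 178.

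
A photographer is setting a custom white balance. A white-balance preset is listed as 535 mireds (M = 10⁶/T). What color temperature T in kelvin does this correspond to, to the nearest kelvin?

T = 10⁶ / 535 = 1869.16 K → 1869 K.

1869 K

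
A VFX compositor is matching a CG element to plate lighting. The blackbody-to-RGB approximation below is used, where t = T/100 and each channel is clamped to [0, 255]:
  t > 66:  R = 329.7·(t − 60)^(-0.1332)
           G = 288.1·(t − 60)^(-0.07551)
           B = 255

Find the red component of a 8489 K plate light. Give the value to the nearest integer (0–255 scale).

215

t = 8489/100 = 84.89; the t > 66 branch applies.
R = 329.7·(84.89 − 60)^(-0.1332) = 329.7·24.89^(-0.1332) = 329.7·0.65170 = 214.866.
Rounded: 215.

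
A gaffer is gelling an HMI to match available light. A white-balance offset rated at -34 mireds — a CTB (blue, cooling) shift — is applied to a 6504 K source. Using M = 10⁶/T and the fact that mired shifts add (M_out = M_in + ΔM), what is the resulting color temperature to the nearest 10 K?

M_in = 10⁶/6504 = 153.75 mireds.
M_out = 153.75 + (-34) = 119.75 mireds.
T_out = 10⁶/119.75 = 8350.6 K → 8350 K.

8350 K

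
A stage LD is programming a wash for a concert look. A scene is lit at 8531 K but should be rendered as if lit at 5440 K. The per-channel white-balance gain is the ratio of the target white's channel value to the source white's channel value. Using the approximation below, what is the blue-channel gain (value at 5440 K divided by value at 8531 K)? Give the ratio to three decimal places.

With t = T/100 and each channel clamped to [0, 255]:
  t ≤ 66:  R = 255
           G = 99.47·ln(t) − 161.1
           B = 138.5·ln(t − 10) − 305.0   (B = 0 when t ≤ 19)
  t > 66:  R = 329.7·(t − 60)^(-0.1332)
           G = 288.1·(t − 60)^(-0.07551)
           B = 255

0.864

At 8531 K (t = 85.31):
  B = 255 by definition for t > 66.
At 5440 K (t = 54.4):
  B = 138.5·ln(54.4 − 10) − 305.0 = 138.5·ln 44.4 − 305.0 = 138.5·3.7932 − 305.0 = 220.364.
Gain = 220.364 / 255.000 = 0.8642 → 0.864.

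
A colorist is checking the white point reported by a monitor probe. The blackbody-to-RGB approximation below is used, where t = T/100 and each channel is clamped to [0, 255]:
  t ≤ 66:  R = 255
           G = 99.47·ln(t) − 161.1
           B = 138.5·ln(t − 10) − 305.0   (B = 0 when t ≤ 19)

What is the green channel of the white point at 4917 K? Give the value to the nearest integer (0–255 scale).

226

t = 4917/100 = 49.17; the t ≤ 66 branch applies.
G = 99.47·ln 49.17 − 161.1 = 99.47·3.8953 − 161.1 = 226.364.
Rounded: 226.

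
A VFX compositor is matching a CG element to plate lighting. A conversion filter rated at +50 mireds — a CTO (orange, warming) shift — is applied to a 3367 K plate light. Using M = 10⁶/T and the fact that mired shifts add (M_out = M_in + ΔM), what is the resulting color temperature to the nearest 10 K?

M_in = 10⁶/3367 = 297.00 mireds.
M_out = 297.00 + (+50) = 347.00 mireds.
T_out = 10⁶/347.00 = 2881.8 K → 2880 K.

2880 K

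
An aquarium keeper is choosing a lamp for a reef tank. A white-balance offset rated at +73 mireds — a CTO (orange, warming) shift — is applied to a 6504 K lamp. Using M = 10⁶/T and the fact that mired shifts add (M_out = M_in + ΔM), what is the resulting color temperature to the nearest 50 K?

4400 K

M_in = 10⁶/6504 = 153.75 mireds.
M_out = 153.75 + (+73) = 226.75 mireds.
T_out = 10⁶/226.75 = 4410.1 K → 4400 K.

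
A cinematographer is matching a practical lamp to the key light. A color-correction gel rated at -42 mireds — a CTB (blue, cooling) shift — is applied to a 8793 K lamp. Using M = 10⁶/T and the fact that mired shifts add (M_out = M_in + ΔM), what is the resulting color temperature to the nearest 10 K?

M_in = 10⁶/8793 = 113.73 mireds.
M_out = 113.73 + (-42) = 71.73 mireds.
T_out = 10⁶/71.73 = 13941.8 K → 13940 K.

13940 K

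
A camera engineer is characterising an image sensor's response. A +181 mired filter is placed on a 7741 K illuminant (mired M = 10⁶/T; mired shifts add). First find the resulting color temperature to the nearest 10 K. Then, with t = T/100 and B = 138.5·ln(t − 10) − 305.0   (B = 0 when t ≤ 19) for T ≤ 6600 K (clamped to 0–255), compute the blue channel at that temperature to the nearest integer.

124

M_in = 10⁶/7741 = 129.18; M_out = 129.18 + (+181) = 310.18.
T_out = 10⁶/310.18 = 3223.9 K → 3220 K; t = 32.2.
B = 138.5·ln(32.2 − 10) − 305.0 = 138.5·ln 22.2 − 305.0 = 138.5·3.1001 − 305.0 = 124.363.
Rounded: 124.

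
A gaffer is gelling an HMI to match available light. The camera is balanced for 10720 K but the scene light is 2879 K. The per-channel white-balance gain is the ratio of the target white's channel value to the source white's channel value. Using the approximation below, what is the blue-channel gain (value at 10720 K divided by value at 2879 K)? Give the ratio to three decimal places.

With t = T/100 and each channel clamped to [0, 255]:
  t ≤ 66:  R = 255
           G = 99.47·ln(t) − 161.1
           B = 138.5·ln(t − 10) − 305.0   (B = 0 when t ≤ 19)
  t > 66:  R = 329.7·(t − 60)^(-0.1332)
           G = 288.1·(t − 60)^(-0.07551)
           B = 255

2.518

At 2879 K (t = 28.79):
  B = 138.5·ln(28.79 − 10) − 305.0 = 138.5·ln 18.79 − 305.0 = 138.5·2.9333 − 305.0 = 101.265.
At 10720 K (t = 107.2):
  B = 255 by definition for t > 66.
Gain = 255.000 / 101.265 = 2.5181 → 2.518.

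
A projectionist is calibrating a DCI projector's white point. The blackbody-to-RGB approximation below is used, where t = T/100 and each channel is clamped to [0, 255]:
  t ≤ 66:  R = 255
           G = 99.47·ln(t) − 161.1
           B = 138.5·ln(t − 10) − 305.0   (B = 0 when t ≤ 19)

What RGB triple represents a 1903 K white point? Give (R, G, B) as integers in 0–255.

(255, 132, 0)

t = 1903/100 = 19.03; the t ≤ 66 branch applies.
R = 255 by definition for t ≤ 66.
G = 99.47·ln 19.03 − 161.1 = 99.47·2.9460 − 161.1 = 131.940.
B = 138.5·ln(19.03 − 10) − 305.0 = 138.5·ln 9.03 − 305.0 = 138.5·2.2006 − 305.0 = -0.223 → clamped to 0.
Rounded: (255, 132, 0).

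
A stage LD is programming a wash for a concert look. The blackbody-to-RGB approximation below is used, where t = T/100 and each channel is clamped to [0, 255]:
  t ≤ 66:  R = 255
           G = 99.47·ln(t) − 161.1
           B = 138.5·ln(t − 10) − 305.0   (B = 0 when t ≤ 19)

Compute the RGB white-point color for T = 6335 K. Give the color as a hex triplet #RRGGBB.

#FFFCF6

t = 6335/100 = 63.35; the t ≤ 66 branch applies.
R = 255 by definition for t ≤ 66.
G = 99.47·ln 63.35 − 161.1 = 99.47·4.1487 − 161.1 = 251.569.
B = 138.5·ln(63.35 − 10) − 305.0 = 138.5·ln 53.35 − 305.0 = 138.5·3.9769 − 305.0 = 245.797.
Rounded: (255, 252, 246).
In hex: #FFFCF6.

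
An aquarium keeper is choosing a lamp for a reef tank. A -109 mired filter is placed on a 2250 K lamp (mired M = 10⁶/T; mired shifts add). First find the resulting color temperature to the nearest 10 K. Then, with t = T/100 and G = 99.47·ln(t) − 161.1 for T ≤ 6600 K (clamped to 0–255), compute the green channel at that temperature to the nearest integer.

M_in = 10⁶/2250 = 444.44; M_out = 444.44 + (-109) = 335.44.
T_out = 10⁶/335.44 = 2981.1 K → 2980 K; t = 29.8.
G = 99.47·ln 29.8 − 161.1 = 99.47·3.3945 − 161.1 = 176.552.
Rounded: 177.

177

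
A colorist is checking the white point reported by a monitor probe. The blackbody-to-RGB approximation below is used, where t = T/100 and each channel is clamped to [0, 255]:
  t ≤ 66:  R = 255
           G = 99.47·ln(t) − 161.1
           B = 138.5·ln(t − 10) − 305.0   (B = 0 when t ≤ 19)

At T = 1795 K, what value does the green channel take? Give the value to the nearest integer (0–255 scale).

126

t = 1795/100 = 17.95; the t ≤ 66 branch applies.
G = 99.47·ln 17.95 − 161.1 = 99.47·2.8876 − 161.1 = 126.129.
Rounded: 126.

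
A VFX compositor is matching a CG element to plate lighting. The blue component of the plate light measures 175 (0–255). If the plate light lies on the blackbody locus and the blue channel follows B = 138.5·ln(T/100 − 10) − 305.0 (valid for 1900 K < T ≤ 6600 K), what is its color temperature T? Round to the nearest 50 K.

4200 K

ln(t − 10) = (175 + 305.0) / 138.5 = 3.4657.
t − 10 = e^3.4657 = 31.999, so t = 41.999.
T = 100·t = 4200 K → 4200 K to the nearest 50 K.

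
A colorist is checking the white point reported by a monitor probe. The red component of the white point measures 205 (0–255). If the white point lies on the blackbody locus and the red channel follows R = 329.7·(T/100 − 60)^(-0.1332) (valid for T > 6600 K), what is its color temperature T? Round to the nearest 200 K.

9600 K

(t − 60)^(-0.1332) = 205/329.7 = 0.62178.
t − 60 = 0.62178^(1/-0.1332) = 0.62178^(-7.508) = 35.423, so t = 95.423.
T = 100·t = 9542 K → 9600 K to the nearest 200 K.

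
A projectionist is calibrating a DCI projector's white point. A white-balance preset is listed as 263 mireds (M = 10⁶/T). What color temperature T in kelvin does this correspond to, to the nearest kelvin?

T = 10⁶ / 263 = 3802.28 K → 3802 K.

3802 K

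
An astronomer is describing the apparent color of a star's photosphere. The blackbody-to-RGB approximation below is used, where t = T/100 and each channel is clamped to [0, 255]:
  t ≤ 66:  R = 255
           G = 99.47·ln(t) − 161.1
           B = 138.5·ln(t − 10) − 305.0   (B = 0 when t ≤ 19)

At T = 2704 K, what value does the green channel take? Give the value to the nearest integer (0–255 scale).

t = 2704/100 = 27.04; the t ≤ 66 branch applies.
G = 99.47·ln 27.04 − 161.1 = 99.47·3.2973 − 161.1 = 166.884.
Rounded: 167.

167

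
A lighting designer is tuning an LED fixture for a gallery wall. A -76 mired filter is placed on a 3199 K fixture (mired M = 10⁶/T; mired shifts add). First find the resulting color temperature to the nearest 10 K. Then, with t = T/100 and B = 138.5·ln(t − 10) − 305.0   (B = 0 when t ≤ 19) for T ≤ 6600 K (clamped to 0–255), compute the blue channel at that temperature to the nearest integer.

M_in = 10⁶/3199 = 312.60; M_out = 312.60 + (-76) = 236.60.
T_out = 10⁶/236.60 = 4226.6 K → 4230 K; t = 42.3.
B = 138.5·ln(42.3 − 10) − 305.0 = 138.5·ln 32.3 − 305.0 = 138.5·3.4751 − 305.0 = 176.297.
Rounded: 176.

176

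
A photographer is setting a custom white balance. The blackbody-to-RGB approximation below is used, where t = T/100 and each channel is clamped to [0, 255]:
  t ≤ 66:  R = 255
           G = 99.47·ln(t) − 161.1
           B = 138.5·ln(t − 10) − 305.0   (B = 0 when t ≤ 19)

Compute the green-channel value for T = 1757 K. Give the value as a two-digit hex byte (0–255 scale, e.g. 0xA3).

0x7C

t = 1757/100 = 17.57; the t ≤ 66 branch applies.
G = 99.47·ln 17.57 − 161.1 = 99.47·2.8662 − 161.1 = 124.000.
Rounded: 124; in hex, 0x7C.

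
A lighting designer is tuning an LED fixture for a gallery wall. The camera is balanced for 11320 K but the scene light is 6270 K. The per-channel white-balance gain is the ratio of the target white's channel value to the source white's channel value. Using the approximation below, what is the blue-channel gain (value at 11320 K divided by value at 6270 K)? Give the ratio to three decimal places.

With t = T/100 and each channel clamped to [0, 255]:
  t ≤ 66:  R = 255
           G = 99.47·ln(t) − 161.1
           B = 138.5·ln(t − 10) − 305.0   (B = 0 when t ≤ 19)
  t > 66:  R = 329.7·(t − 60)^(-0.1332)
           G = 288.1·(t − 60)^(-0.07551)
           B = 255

1.045

At 6270 K (t = 62.7):
  B = 138.5·ln(62.7 − 10) − 305.0 = 138.5·ln 52.7 − 305.0 = 138.5·3.9646 − 305.0 = 244.099.
At 11320 K (t = 113.2):
  B = 255 by definition for t > 66.
Gain = 255.000 / 244.099 = 1.0447 → 1.045.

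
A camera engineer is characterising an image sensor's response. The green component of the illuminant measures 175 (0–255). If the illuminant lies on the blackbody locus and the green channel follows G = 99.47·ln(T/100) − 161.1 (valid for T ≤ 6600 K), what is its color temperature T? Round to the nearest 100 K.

2900 K

ln t = (175 + 161.1) / 99.47 = 3.3789.
t = e^3.3789 = 29.339.
T = 100·t = 2934 K → 2900 K to the nearest 100 K.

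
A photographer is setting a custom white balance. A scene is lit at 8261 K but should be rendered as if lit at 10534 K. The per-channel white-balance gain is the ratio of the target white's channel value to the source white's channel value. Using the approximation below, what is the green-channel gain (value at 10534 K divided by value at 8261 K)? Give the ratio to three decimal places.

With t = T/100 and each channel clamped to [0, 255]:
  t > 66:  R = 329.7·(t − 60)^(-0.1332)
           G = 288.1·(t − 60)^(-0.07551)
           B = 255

At 8261 K (t = 82.61):
  G = 288.1·(82.61 − 60)^(-0.07551) = 288.1·22.61^(-0.07551) = 288.1·0.79020 = 227.656.
At 10534 K (t = 105.34):
  G = 288.1·(105.34 − 60)^(-0.07551) = 288.1·45.34^(-0.07551) = 288.1·0.74975 = 216.004.
Gain = 216.004 / 227.656 = 0.9488 → 0.949.

0.949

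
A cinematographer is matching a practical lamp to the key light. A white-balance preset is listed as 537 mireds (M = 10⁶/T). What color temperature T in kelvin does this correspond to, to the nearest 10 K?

1860 K

T = 10⁶ / 537 = 1862.20 K → 1860 K.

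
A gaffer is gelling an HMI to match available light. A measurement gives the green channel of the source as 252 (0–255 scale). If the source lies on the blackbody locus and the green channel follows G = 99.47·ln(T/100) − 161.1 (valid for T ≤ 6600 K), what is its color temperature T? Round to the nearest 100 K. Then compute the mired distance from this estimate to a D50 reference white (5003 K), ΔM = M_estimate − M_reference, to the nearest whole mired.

ln t = (252 + 161.1) / 99.47 = 4.1530.
t = e^4.1530 = 63.625.
T = 100·t = 6363 K → 6400 K to the nearest 100 K.
M_estimate = 10⁶/6400 = 156.25; M_reference = 10⁶/5003 = 199.88.
ΔM = 156.25 − 199.88 = -43.63 → -44 mireds.

-44 mireds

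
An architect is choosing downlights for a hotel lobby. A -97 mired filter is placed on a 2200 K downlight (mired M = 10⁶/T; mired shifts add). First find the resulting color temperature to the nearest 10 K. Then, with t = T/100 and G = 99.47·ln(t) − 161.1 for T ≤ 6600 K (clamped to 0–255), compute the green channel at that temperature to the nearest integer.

170

M_in = 10⁶/2200 = 454.55; M_out = 454.55 + (-97) = 357.55.
T_out = 10⁶/357.55 = 2796.8 K → 2800 K; t = 28.
G = 99.47·ln 28 − 161.1 = 99.47·3.3322 − 161.1 = 170.354.
Rounded: 170.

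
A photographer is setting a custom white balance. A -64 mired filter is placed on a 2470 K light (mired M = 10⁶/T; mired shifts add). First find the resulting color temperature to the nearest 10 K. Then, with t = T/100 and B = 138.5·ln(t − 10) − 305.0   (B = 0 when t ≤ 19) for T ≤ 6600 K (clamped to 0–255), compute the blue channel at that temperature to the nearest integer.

105

M_in = 10⁶/2470 = 404.86; M_out = 404.86 + (-64) = 340.86.
T_out = 10⁶/340.86 = 2933.8 K → 2930 K; t = 29.3.
B = 138.5·ln(29.3 − 10) − 305.0 = 138.5·ln 19.3 − 305.0 = 138.5·2.9601 − 305.0 = 104.975.
Rounded: 105.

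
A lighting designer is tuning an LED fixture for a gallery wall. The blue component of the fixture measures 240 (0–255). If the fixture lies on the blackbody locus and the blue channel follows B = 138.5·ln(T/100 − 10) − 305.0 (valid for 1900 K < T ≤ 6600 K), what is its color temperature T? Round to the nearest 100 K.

6100 K

ln(t − 10) = (240 + 305.0) / 138.5 = 3.9350.
t − 10 = e^3.9350 = 51.163, so t = 61.163.
T = 100·t = 6116 K → 6100 K to the nearest 100 K.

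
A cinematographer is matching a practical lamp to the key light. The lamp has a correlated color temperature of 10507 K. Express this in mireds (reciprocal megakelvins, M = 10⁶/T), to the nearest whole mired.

M = 10⁶ / 10507 = 95.175 → 95 mireds.

95 mireds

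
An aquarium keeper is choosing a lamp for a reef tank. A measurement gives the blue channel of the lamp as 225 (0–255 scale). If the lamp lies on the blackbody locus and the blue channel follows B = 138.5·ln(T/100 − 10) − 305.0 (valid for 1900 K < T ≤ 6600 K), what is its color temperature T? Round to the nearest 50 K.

5600 K

ln(t − 10) = (225 + 305.0) / 138.5 = 3.8267.
t − 10 = e^3.8267 = 45.911, so t = 55.911.
T = 100·t = 5591 K → 5600 K to the nearest 50 K.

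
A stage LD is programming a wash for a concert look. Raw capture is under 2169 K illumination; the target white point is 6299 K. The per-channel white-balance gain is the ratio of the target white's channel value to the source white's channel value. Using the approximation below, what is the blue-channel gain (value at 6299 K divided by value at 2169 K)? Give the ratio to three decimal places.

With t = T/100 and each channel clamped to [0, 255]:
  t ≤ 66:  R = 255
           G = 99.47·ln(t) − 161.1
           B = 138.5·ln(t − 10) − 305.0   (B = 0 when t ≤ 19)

At 2169 K (t = 21.69):
  B = 138.5·ln(21.69 − 10) − 305.0 = 138.5·ln 11.69 − 305.0 = 138.5·2.4587 − 305.0 = 35.535.
At 6299 K (t = 62.99):
  B = 138.5·ln(62.99 − 10) − 305.0 = 138.5·ln 52.99 − 305.0 = 138.5·3.9701 − 305.0 = 244.859.
Gain = 244.859 / 35.535 = 6.8907 → 6.891.

6.891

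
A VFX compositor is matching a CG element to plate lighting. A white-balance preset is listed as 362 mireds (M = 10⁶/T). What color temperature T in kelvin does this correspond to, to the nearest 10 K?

T = 10⁶ / 362 = 2762.43 K → 2760 K.

2760 K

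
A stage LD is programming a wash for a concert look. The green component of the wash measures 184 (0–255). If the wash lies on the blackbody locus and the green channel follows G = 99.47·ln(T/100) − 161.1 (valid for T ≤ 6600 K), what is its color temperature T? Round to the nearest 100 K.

3200 K

ln t = (184 + 161.1) / 99.47 = 3.4694.
t = e^3.4694 = 32.117.
T = 100·t = 3212 K → 3200 K to the nearest 100 K.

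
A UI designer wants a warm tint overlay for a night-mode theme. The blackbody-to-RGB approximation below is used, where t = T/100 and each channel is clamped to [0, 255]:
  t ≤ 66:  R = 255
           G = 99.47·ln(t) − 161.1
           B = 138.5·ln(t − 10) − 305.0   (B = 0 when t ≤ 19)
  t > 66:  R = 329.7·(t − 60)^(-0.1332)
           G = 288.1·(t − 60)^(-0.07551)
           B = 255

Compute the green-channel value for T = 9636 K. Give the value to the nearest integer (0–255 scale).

220

t = 9636/100 = 96.36; the t > 66 branch applies.
G = 288.1·(96.36 − 60)^(-0.07551) = 288.1·36.36^(-0.07551) = 288.1·0.76236 = 219.634.
Rounded: 220.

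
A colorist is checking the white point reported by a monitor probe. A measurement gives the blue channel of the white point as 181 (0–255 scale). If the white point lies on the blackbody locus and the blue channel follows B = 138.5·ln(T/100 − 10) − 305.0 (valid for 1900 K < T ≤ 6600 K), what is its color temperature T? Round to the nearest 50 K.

4350 K

ln(t − 10) = (181 + 305.0) / 138.5 = 3.5090.
t − 10 = e^3.5090 = 33.416, so t = 43.416.
T = 100·t = 4342 K → 4350 K to the nearest 50 K.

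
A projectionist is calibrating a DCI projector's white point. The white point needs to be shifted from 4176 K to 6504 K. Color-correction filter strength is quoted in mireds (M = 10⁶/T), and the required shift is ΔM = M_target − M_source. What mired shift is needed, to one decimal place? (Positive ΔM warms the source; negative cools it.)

-85.7 mireds

M_source = 10⁶/4176 = 239.464; M_target = 10⁶/6504 = 153.752.
ΔM = 153.752 − 239.464 = -85.712 → -85.7 mireds, a cooling shift.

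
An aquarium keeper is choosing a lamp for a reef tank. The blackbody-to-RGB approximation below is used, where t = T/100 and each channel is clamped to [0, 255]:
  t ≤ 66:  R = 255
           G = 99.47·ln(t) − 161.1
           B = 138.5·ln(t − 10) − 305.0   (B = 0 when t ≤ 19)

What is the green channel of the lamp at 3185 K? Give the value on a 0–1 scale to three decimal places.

0.718

t = 3185/100 = 31.85; the t ≤ 66 branch applies.
G = 99.47·ln 31.85 − 161.1 = 99.47·3.4610 − 161.1 = 183.169.
On a 0–1 scale: 183.169/255 = 0.7183 → 0.718.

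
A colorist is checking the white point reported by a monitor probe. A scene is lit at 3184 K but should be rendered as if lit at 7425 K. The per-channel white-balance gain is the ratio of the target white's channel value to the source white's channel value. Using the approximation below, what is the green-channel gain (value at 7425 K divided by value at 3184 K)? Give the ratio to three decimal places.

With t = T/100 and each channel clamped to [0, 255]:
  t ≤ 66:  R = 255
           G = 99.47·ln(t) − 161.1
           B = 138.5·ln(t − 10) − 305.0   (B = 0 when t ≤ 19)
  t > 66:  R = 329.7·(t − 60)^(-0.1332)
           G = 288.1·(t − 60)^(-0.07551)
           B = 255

At 3184 K (t = 31.84):
  G = 99.47·ln 31.84 − 161.1 = 99.47·3.4607 − 161.1 = 183.138.
At 7425 K (t = 74.25):
  G = 288.1·(74.25 − 60)^(-0.07551) = 288.1·14.25^(-0.07551) = 288.1·0.81823 = 235.732.
Gain = 235.732 / 183.138 = 1.2872 → 1.287.

1.287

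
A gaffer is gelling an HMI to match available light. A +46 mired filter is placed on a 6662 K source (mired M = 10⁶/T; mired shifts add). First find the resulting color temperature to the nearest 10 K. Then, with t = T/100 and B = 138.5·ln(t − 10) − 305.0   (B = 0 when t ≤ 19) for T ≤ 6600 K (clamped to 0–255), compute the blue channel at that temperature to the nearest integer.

M_in = 10⁶/6662 = 150.11; M_out = 150.11 + (+46) = 196.11.
T_out = 10⁶/196.11 = 5099.3 K → 5100 K; t = 51.
B = 138.5·ln(51 − 10) − 305.0 = 138.5·ln 41 − 305.0 = 138.5·3.7136 − 305.0 = 209.330.
Rounded: 209.

209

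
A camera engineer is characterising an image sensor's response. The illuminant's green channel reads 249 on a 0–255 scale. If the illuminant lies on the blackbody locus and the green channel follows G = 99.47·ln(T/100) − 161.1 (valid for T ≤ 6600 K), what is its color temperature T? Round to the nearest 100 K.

ln t = (249 + 161.1) / 99.47 = 4.1229.
t = e^4.1229 = 61.735.
T = 100·t = 6174 K → 6200 K to the nearest 100 K.

6200 K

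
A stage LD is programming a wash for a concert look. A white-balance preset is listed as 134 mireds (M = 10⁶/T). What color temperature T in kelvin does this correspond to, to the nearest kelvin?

T = 10⁶ / 134 = 7462.69 K → 7463 K.

7463 K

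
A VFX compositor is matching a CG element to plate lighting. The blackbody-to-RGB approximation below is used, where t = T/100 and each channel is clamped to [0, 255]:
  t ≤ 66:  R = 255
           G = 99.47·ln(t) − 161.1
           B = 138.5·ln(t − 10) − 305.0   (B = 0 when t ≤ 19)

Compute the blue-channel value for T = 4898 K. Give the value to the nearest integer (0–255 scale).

t = 4898/100 = 48.98; the t ≤ 66 branch applies.
B = 138.5·ln(48.98 − 10) − 305.0 = 138.5·ln 38.98 − 305.0 = 138.5·3.6630 − 305.0 = 202.332.
Rounded: 202.

202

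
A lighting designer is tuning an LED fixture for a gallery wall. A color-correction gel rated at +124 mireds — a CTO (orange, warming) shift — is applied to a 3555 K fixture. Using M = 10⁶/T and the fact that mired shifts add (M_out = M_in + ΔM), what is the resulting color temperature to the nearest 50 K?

2450 K

M_in = 10⁶/3555 = 281.29 mireds.
M_out = 281.29 + (+124) = 405.29 mireds.
T_out = 10⁶/405.29 = 2467.3 K → 2450 K.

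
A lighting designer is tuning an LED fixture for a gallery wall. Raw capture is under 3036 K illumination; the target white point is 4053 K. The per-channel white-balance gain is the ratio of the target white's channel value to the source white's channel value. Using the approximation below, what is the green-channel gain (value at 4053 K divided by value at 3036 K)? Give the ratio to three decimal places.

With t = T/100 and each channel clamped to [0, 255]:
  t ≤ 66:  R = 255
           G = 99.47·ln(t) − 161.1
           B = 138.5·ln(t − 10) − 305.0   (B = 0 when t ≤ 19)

At 3036 K (t = 30.36):
  G = 99.47·ln 30.36 − 161.1 = 99.47·3.4131 − 161.1 = 178.404.
At 4053 K (t = 40.53):
  G = 99.47·ln 40.53 − 161.1 = 99.47·3.7020 − 161.1 = 207.142.
Gain = 207.142 / 178.404 = 1.1611 → 1.161.

1.161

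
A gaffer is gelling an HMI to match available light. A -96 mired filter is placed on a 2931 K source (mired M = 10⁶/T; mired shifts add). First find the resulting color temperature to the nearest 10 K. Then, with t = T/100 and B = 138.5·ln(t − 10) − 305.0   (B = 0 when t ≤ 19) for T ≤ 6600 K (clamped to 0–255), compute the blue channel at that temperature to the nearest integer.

M_in = 10⁶/2931 = 341.18; M_out = 341.18 + (-96) = 245.18.
T_out = 10⁶/245.18 = 4078.6 K → 4080 K; t = 40.8.
B = 138.5·ln(40.8 − 10) − 305.0 = 138.5·ln 30.8 − 305.0 = 138.5·3.4275 − 305.0 = 169.711.
Rounded: 170.

170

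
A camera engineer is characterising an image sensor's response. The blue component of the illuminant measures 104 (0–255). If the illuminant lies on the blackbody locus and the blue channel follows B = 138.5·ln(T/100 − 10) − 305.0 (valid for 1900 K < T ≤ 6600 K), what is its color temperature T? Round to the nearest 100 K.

ln(t − 10) = (104 + 305.0) / 138.5 = 2.9531.
t − 10 = e^2.9531 = 19.165, so t = 29.165.
T = 100·t = 2916 K → 2900 K to the nearest 100 K.

2900 K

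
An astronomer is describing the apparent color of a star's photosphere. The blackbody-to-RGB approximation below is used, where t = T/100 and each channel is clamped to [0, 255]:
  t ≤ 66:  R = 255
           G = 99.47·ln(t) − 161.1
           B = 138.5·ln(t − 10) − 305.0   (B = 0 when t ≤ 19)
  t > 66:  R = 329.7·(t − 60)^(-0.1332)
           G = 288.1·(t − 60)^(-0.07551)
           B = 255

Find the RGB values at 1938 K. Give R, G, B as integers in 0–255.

R=255, G=134, B=5

t = 1938/100 = 19.38; the t ≤ 66 branch applies.
R = 255 by definition for t ≤ 66.
G = 99.47·ln 19.38 − 161.1 = 99.47·2.9642 − 161.1 = 133.753.
B = 138.5·ln(19.38 − 10) − 305.0 = 138.5·ln 9.38 − 305.0 = 138.5·2.2386 − 305.0 = 5.043.
Rounded: (255, 134, 5).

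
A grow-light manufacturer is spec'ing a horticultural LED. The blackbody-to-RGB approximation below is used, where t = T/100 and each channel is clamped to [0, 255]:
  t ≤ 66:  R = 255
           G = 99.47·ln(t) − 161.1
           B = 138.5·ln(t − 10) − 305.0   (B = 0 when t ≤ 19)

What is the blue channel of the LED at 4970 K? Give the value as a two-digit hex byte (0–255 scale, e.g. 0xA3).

t = 4970/100 = 49.7; the t ≤ 66 branch applies.
B = 138.5·ln(49.7 − 10) − 305.0 = 138.5·ln 39.7 − 305.0 = 138.5·3.6814 − 305.0 = 204.867.
Rounded: 205; in hex, 0xCD.

0xCD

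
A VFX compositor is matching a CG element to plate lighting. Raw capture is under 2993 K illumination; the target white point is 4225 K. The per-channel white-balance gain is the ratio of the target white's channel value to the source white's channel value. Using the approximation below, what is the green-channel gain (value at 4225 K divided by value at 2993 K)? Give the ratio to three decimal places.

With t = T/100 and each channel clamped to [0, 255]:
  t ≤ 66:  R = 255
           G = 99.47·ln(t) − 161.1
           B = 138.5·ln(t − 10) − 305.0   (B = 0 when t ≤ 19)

1.194

At 2993 K (t = 29.93):
  G = 99.47·ln 29.93 − 161.1 = 99.47·3.3989 − 161.1 = 176.985.
At 4225 K (t = 42.25):
  G = 99.47·ln 42.25 − 161.1 = 99.47·3.7436 − 161.1 = 211.276.
Gain = 211.276 / 176.985 = 1.1938 → 1.194.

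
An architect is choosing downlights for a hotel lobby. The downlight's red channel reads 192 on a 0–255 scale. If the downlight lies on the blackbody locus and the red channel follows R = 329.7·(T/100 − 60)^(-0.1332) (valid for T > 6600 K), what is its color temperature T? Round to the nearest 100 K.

(t − 60)^(-0.1332) = 192/329.7 = 0.58235.
t − 60 = 0.58235^(1/-0.1332) = 0.58235^(-7.508) = 57.929, so t = 117.929.
T = 100·t = 11793 K → 11800 K to the nearest 100 K.

11800 K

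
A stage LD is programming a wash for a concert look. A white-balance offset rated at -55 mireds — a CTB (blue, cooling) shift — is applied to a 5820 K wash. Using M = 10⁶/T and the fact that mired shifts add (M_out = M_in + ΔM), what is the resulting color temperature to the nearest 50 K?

8550 K

M_in = 10⁶/5820 = 171.82 mireds.
M_out = 171.82 + (-55) = 116.82 mireds.
T_out = 10⁶/116.82 = 8560.1 K → 8550 K.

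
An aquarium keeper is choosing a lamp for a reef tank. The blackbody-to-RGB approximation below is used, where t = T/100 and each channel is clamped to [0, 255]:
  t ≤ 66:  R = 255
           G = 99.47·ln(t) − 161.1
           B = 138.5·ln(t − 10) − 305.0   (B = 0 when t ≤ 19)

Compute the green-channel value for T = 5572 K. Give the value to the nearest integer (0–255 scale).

239

t = 5572/100 = 55.72; the t ≤ 66 branch applies.
G = 99.47·ln 55.72 − 161.1 = 99.47·4.0203 − 161.1 = 238.803.
Rounded: 239.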